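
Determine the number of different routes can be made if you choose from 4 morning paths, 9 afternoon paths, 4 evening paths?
144
By the multiplication principle: 4 × 9 × 4 = 144.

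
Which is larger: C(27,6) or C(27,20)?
C(27,20)
C(27,6)=296,010, C(27,20)=888,030.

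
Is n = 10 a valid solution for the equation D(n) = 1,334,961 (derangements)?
Yes

Reasoning: D(10) = (10-1)·[D(9) + D(8)] = 9·[133,496 + 14,833] = 1,334,961, which equals 1,334,961.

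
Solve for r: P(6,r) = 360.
4
P(6,r) = 6·5·…·(6−r+1), a product of r factors. Multiplying down from 6: 6 = 6; 6·5 = 30; 6·5·4 = 120; 6·5·4·3 = 360 ✓ (4 factors). So r = 4.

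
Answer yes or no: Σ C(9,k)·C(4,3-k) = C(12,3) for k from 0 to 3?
Vandermonde's identity gives C(13,3) = 286; RHS C(12,3) = 220.

Answer: No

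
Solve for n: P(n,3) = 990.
11

P(n,3) = n(n−1)(n−2) is increasing in n; n(n−1)(n−2) ≈ (n−1)^3 = 990 gives n ≈ 11.0. Check: P(9,3) = 504, P(10,3) = 720, P(11,3) = 990 ✓. So n = 11.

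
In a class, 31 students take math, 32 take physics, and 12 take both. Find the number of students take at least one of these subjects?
51

Solution: |A∪B| = |A|+|B|-|A∩B| = 31+32-12 = 51.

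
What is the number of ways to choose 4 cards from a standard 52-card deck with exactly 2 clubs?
57,798

Reasoning: 13 clubs and 39 non-clubs: C(13,2) × C(39,2) = 78 × 741 = 57,798.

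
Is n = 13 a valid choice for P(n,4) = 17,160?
Yes

Solution: P(13,4) = 13·12·11·10 = 17,160, which equals 17,160.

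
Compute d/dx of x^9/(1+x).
(9x^8(1+x) - x^9)/(1+x)²

Reasoning: Quotient rule: [9x^{8}(1+x) - x^9]/(1+x)².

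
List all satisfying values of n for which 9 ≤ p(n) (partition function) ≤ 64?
Tabulating p(n) via p(n) = p(n−1) + p(n−2) − p(n−5) − p(n−7) + …: p(5)=7; p(6)=11; p(7)=15; p(8)=22; p(9)=30; p(10)=42; p(11)=56; p(12)=77. So valid n = 6, 7, 8, 9, 10, 11.

Answer: 6, 7, 8, 9, 10, 11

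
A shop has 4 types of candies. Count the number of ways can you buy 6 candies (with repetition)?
84

Stars and bars: C(6+4-1, 6) = C(9, 6) = 84.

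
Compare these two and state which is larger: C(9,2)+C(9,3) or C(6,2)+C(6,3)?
C(9,2)+C(9,3)

Working:
First=120, Second=35.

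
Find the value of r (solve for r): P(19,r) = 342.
2
P(19,r) = 19·18·…·(19−r+1), a product of r factors. Multiplying down from 19: 19 = 19; 19·18 = 342 ✓ (2 factors). So r = 2.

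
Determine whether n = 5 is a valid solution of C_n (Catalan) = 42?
Yes

Reasoning: C_5 = C(10,5)/(5+1) = 252/6 = 42, which equals 42.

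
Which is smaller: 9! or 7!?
7!

9!=362,880, 7!=5,040. 9! > 7!.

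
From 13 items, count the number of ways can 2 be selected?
78
C(13,2) = 13! / (2! × (13-2)!)
         = 13! / (2! × 11!)
         = 78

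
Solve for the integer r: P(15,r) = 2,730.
P(15,r) = 15·14·…·(15−r+1), a product of r factors. Multiplying down from 15: 15 = 15; 15·14 = 210; 15·14·13 = 2,730 ✓ (3 factors). So r = 3.
Final answer: 3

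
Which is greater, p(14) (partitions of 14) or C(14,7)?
C(14,7)

Reasoning: Pentagonal recurrence p(n) = p(n−1) + p(n−2) − p(n−5) − p(n−7) + …: p(14) = p(13) + p(12) − p(9) − p(7) + p(2) = 101 + 77 − 30 − 15 + 2 = 135; C(14,7) = 3,432.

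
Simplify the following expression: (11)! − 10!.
36,288,000
(11)! − 10! = (11)·10! − 10! = (11−1)·10! = 10·10! = 36,288,000.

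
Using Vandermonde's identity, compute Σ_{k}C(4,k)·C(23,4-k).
17,550
= C(4+23,4) = C(27,4) = 17,550.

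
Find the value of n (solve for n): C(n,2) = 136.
17

Reasoning: C(n,2) = n(n−1)/2! is increasing in n, and n(n−1) = 2!·136 = 272 ≈ (n−0.5)^2 gives n ≈ 17.0. Check: C(15,2) = 105, C(16,2) = 120, C(17,2) = 136 ✓. So n = 17.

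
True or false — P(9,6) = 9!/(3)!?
Permutation formula P(n,k) = n!/(n-k)!: 9!/3! = 362,880/6 = 60,480 = P(9,6). The statement holds.
Final answer: True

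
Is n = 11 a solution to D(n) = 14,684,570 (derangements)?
Yes

Working:
D(11) = (11-1)·[D(10) + D(9)] = 10·[1,334,961 + 133,496] = 14,684,570, which equals 14,684,570.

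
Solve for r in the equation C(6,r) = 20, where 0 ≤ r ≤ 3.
3
C(6,r) is increasing for 0 ≤ r ≤ 3. Stepping up (C(6,r+1) = C(6,r)·(6−r)/(r+1)): C(6,1) = 6, C(6,2) = 15, C(6,3) = 20 ✓. So r = 3.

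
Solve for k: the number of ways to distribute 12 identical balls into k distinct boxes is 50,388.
Stars and bars: the count is C(12+k−1, k−1), increasing in k. k=6: C(17,5) = 6,188, k=7: C(18,6) = 18,564, k=8: C(19,7) = 50,388 ✓. So k = 8.
Final answer: 8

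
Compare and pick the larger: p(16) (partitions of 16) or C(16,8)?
C(16,8)

Reasoning: Pentagonal recurrence p(n) = p(n−1) + p(n−2) − p(n−5) − p(n−7) + …: p(16) = p(15) + p(14) − p(11) − p(9) + p(4) + p(1) = 176 + 135 − 56 − 30 + 5 + 1 = 231; C(16,8) = 12,870.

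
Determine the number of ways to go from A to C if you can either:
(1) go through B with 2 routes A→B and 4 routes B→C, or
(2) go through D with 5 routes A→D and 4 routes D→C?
28

Reasoning: Route via B: 2×4=8. Route via D: 5×4=20. Total: 28.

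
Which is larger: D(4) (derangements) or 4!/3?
D(4) = (4-1)·[D(3) + D(2)] = 3·[2 + 1] = 9; 4!/3 = 24/3 = 8.

Answer: D(4)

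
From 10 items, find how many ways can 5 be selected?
252

Reasoning: C(10,5) = 10! / (5! × (10-5)!)
         = 10! / (5! × 5!)
         = 252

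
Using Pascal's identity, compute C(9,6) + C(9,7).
120

C(9,6) + C(9,7) = C(10,7) = 120.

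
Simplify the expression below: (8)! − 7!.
(8)! − 7! = (8)·7! − 7! = (8−1)·7! = 7·7! = 35,280.

Answer: 35,280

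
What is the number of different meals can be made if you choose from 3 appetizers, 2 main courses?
6

Explanation: By the multiplication principle: 3 × 2 = 6.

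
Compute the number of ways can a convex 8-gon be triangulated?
132

Using the Catalan number formula: C_n = C(2n, n) / (n+1)
C_6 = C(12, 6) / (6+1)
     = 924 / 7
     = 132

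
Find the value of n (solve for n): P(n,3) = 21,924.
P(n,3) = n(n−1)(n−2) is increasing in n; n(n−1)(n−2) ≈ (n−1)^3 = 21,924 gives n ≈ 29.0. Check: P(27,3) = 17,550, P(28,3) = 19,656, P(29,3) = 21,924 ✓. So n = 29.
Final answer: 29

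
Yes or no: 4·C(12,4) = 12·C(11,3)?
Yes

Working:
Absorption identity k·C(n,k) = n·C(n-1,k-1). LHS = 4·495 = 1,980; RHS = 12·165 = 1,980.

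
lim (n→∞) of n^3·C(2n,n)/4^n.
∞

Explanation: C(2n,n) ~ 4^n/√(πn), so n^3·C(2n,n)/4^n ~ n^(3 − 1/2)/√π → ∞.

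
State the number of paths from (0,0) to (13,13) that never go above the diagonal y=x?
Counted by the Catalan number C_13: C_13 = C(26,13)/(13+1) = 10,400,600/14 = 742,900.

Answer: 742,900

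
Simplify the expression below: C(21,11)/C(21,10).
1

Solution: C(n,k+1)/C(n,k) = (n−k)/(k+1). Here (21−10)/(10+1) = 11/11 = 1.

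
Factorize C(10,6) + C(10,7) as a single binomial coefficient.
C(11,7)
By Pascal's identity: C(10,6) + C(10,7) = C(11,7) = 330.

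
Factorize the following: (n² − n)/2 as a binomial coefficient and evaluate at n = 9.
C(n,2); C(9,2) = 36

Working:
(n² − n)/2 = n(n−1)/2 = C(n,2). At n = 9: C(9,2) = 36.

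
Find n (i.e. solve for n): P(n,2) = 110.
11

Reasoning: P(n,2) = n(n−1) is increasing in n; n(n−1) ≈ (n−0.5)^2 = 110 gives n ≈ 11.0. Check: P(9,2) = 72, P(10,2) = 90, P(11,2) = 110 ✓. So n = 11.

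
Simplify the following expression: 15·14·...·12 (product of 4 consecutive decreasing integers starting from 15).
32,760
This is P(15,4) = 15!/(11)! = 32,760.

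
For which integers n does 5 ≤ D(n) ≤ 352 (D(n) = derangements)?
4, 5, 6
Using D(n) = (n−1)[D(n−1) + D(n−2)] with D(1)=0, D(2)=1: D(3)=2; D(4)=9; D(5)=44; D(6)=265; D(7)=1,854. So valid n = 4, 5, 6.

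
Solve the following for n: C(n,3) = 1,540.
C(n,3) = n(n−1)(n−2)/3! is increasing in n, and n(n−1)(n−2) = 3!·1,540 = 9,240 ≈ (n−1)^3 gives n ≈ 22.0. Check: C(20,3) = 1,140, C(21,3) = 1,330, C(22,3) = 1,540 ✓. So n = 22.

Answer: 22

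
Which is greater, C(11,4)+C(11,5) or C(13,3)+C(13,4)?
C(13,3)+C(13,4)

Working:
First=792, Second=1,001.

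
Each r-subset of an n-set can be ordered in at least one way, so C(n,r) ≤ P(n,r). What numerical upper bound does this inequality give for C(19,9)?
33,522,128,640

Solution: P(19,9) = 19·18·17·16·15·14·13·12·11 = 33,522,128,640, so C(19,9) ≤ 33,522,128,640. (The bound is loose by a factor of 9! = 362,880: C(19,9) = 33,522,128,640/362,880 = 92,378.)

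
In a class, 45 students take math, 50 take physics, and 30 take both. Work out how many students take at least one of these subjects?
65

Reasoning: |A∪B| = |A|+|B|-|A∩B| = 45+50-30 = 65.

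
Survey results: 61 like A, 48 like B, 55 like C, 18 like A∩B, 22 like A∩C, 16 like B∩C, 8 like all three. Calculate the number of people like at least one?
|A∪B∪C| = 61+48+55-18-22-16+8 = 116.

Answer: 116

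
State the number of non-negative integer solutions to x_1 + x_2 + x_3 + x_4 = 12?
455

Solution: C(12+4-1, 4-1) = 455.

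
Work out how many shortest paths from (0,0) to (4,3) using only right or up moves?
35

Choose 4 rights from 7 moves: C(7,4) = 35.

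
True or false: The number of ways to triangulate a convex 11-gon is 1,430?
False

Triangulations of a convex 11-gon are counted by the Catalan number C_9: C_9 = C(18,9)/(9+1) = 48,620/10 = 4,862.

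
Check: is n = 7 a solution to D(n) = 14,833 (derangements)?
No

D(7) = (7-1)·[D(6) + D(5)] = 6·[265 + 44] = 1,854, which does not equal 14,833.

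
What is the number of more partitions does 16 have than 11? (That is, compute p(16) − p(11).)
175

Pentagonal recurrence p(n) = p(n−1) + p(n−2) − p(n−5) − p(n−7) + …: p(16) = p(15) + p(14) − p(11) − p(9) + p(4) + p(1) = 176 + 135 − 56 − 30 + 5 + 1 = 231.
p(11) = p(10) + p(9) − p(6) − p(4) = 42 + 30 − 11 − 5 = 56.
Difference = 231 − 56 = 175.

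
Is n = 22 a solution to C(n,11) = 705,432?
Yes

Solution: C(22,11) = 22·21·20·19·18·17·16·15·14·13·12/11! = 28,158,588,057,600/39,916,800 = 705,432, which equals 705,432.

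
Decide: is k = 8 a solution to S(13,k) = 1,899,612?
Yes

Solution: S(13,8) = 8·S(12,8) + S(12,7) = 8·159,027 + 627,396 = 1,899,612, which equals 1,899,612.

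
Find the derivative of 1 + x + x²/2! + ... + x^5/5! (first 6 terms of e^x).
Differentiating term by term gives the first 5 terms of e^x.

Answer: 1 + x + x²/2! + ... + x^4/4!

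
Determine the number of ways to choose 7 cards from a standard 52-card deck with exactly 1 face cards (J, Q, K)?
46,060,560

Reasoning: 12 face cards and 40 non-face cards: C(12,1) × C(40,6) = 12 × 3,838,380 = 46,060,560.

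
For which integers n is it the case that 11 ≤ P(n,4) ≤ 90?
4

Explanation: P(3,4)=0; P(4,4)=24; P(5,4)=120. So valid n = 4.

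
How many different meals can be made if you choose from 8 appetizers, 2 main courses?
16

Solution: By the multiplication principle: 8 × 2 = 16.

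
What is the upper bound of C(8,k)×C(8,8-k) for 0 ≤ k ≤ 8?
4,900

Reasoning: C(8,k)·C(8,8-k) = C(8,k)², maximised at the centre k = 4: C(8,4)² = 4,900.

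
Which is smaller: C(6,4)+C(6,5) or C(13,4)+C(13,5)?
First=21, Second=2,002.

Answer: C(6,4)+C(6,5)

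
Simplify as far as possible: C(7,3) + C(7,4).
70

Working:
By Pascal's identity: C(8,4) = 70.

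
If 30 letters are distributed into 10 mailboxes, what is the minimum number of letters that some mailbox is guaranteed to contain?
3
Pigeonhole: ⌈30/10⌉ = 3.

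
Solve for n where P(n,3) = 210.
P(n,3) = n(n−1)(n−2) is increasing in n; n(n−1)(n−2) ≈ (n−1)^3 = 210 gives n ≈ 6.9. Check: P(5,3) = 60, P(6,3) = 120, P(7,3) = 210 ✓. So n = 7.
Final answer: 7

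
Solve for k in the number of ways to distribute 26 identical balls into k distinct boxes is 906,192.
Stars and bars: the count is C(26+k−1, k−1), increasing in k. k=5: C(30,4) = 27,405, k=6: C(31,5) = 169,911, k=7: C(32,6) = 906,192 ✓. So k = 7.

Answer: 7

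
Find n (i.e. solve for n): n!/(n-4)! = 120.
5

n!/(n-4)! = n×(n-1)×(n-2)×(n-3), a product of 4 consecutive integers ≈ (n−1.5)^4. 120^(1/4) + 1.5 ≈ 4.8; check n = 5: 5×4×3×2 = 120 ✓. So n = 5.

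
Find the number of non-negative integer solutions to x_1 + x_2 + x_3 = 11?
C(11+3-1, 3-1) = 78.
Final answer: 78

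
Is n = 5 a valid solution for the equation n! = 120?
Yes

Solution: 5! = 5·4! = 5·24 = 120, which equals 120.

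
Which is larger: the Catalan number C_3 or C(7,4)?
C(7,4)

C_3 = C(6,3)/(3+1) = 20/4 = 5; C(7,4) = 35.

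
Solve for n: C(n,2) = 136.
C(n,2) = n(n−1)/2! is increasing in n, and n(n−1) = 2!·136 = 272 ≈ (n−0.5)^2 gives n ≈ 17.0. Check: C(15,2) = 105, C(16,2) = 120, C(17,2) = 136 ✓. So n = 17.
Final answer: 17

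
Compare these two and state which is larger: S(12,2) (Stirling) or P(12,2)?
S(12,2)

Reasoning: S(12,2) = 2·S(11,2) + S(11,1) = 2·1,023 + 1 = 2,047; P(12,2) = 132.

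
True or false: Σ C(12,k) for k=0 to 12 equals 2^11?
Binomial theorem: Σ C(12,k) = (1+1)^12 = 2^12 = 4,096; RHS 2^11 = 2,048.

Answer: False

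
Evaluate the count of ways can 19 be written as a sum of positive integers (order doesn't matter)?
490

Pentagonal recurrence p(n) = p(n−1) + p(n−2) − p(n−5) − p(n−7) + …: p(19) = p(18) + p(17) − p(14) − p(12) + p(7) + p(4) = 385 + 297 − 135 − 77 + 15 + 5 = 490.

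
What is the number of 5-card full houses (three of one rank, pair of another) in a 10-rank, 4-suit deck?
2,160

Working:
Triple rank: 10. Triple suits: C(4,3)=4. Pair rank: 9. Pair suits: C(4,2)=6. Total: 2,160.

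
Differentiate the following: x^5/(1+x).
(5x^4(1+x) - x^5)/(1+x)²
Quotient rule: [5x^{4}(1+x) - x^5]/(1+x)².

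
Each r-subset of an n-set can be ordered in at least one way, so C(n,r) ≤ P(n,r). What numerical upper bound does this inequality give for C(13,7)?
8,648,640

Reasoning: P(13,7) = 13·12·11·10·9·8·7 = 8,648,640, so C(13,7) ≤ 8,648,640. (The bound is loose by a factor of 7! = 5,040: C(13,7) = 8,648,640/5,040 = 1,716.)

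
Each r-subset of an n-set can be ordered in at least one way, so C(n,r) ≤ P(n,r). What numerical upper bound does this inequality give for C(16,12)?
P(16,12) = 16·15·14·13·12·11·10·9·8·7·6·5 = 871,782,912,000, so C(16,12) ≤ 871,782,912,000. (The bound is loose by a factor of 12! = 479,001,600: C(16,12) = 871,782,912,000/479,001,600 = 1,820.)
Final answer: 871,782,912,000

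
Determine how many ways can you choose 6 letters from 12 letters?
C(12,6) = 12! / (6! × (12-6)!)
         = 12! / (6! × 6!)
         = 924
Final answer: 924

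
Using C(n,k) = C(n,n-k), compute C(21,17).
5,985

Solution: C(21,17) = C(21,4) = 5,985.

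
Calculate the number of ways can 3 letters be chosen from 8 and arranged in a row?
336

Working:
P(8,3) = 8!/(8-3)! = 336.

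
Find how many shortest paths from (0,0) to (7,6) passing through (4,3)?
700

Solution: To (4,3): C(7,4)=35. From there: C(6,3)=20. Total: 700.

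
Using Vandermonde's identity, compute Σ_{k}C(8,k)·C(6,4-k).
= C(8+6,4) = C(14,4) = 1,001.
Final answer: 1,001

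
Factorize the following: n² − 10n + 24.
Seek roots whose sum is 10 and product is 24: (4, 6). So n² − 10n + 24 = (n − 4)(n − 6).
Final answer: (n − 4)(n − 6)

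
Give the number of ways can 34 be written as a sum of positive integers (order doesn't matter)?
12,310

Solution: Pentagonal recurrence p(n) = p(n−1) + p(n−2) − p(n−5) − p(n−7) + …: p(34) = p(33) + p(32) − p(29) − p(27) + p(22) + p(19) − p(12) − p(8) = 10,143 + 8,349 − 4,565 − 3,010 + 1,002 + 490 − 77 − 22 = 12,310.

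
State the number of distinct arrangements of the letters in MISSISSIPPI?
34,650

Working:
Word has 11 letters (M=1, I=4, S=4, P=2). Arrangements: 11!/Π(k!) = 34,650.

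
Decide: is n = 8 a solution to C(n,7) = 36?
No

C(8,7) = 8·7·6·5·4·3·2/7! = 40,320/5,040 = 8, which does not equal 36.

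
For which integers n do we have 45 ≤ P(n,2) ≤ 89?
P(7,2)=42; P(8,2)=56; P(9,2)=72; P(10,2)=90. So valid n = 8, 9.
Final answer: 8, 9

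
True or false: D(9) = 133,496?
Derangements of 9 elements: D(9) = (9-1)·[D(8) + D(7)] = 8·[14,833 + 1,854] = 133,496.

Answer: True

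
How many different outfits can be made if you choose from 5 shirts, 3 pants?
By the multiplication principle: 5 × 3 = 15.
Final answer: 15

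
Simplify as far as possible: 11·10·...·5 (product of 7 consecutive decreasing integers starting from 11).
1,663,200
This is P(11,7) = 11!/(4)! = 1,663,200.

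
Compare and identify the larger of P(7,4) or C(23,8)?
C(23,8)

Explanation: P(7,4)=840, C(23,8)=490,314.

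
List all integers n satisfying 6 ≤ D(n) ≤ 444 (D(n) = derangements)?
4, 5, 6

Working:
Using D(n) = (n−1)[D(n−1) + D(n−2)] with D(1)=0, D(2)=1: D(3)=2; D(4)=9; D(5)=44; D(6)=265; D(7)=1,854. So valid n = 4, 5, 6.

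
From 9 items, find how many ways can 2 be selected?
C(9,2) = 9! / (2! × (9-2)!)
         = 9! / (2! × 7!)
         = 36

Answer: 36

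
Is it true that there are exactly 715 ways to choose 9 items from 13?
True

C(13,9) = 715.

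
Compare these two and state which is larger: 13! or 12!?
13!

Working:
13!=6,227,020,800, 12!=479,001,600. 13! > 12!.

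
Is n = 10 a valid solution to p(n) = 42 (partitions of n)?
Yes
Pentagonal recurrence p(n) = p(n−1) + p(n−2) − p(n−5) − p(n−7) + …: p(10) = p(9) + p(8) − p(5) − p(3) = 30 + 22 − 7 − 3 = 42, which equals 42.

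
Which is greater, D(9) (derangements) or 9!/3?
D(9)
D(9) = (9-1)·[D(8) + D(7)] = 8·[14,833 + 1,854] = 133,496; 9!/3 = 362,880/3 = 120,960.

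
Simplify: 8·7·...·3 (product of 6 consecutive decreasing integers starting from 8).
20,160

Explanation: This is P(8,6) = 8!/(2)! = 20,160.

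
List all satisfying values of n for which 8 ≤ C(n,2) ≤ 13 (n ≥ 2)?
5

Working:
C(4,2)=6; C(5,2)=10; C(6,2)=15. So valid n = 5.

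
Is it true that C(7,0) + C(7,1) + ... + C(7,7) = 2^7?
True

Explanation: Binomial theorem with x = y = 1: Σ C(7,i) = (1+1)^7 = 2^7 = 128. The statement holds.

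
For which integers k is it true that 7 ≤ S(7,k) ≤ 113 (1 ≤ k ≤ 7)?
2, 6

Working:
S(7,1)=1; S(7,2)=63; S(7,3)=301; S(7,4)=350; S(7,5)=140; S(7,6)=21; S(7,7)=1. So valid k = 2, 6.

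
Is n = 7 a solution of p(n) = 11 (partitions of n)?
Pentagonal recurrence p(n) = p(n−1) + p(n−2) − p(n−5) − p(n−7) + …: p(7) = p(6) + p(5) − p(2) − p(0) = 11 + 7 − 2 − 1 = 15, which does not equal 11.

Answer: No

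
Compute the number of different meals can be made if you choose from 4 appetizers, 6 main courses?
24

Solution: By the multiplication principle: 4 × 6 = 24.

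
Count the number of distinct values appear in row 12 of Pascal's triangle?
7
Row 12 has entries C(12,0)..C(12,12); by symmetry C(12,k)=C(12,12-k), giving 7 distinct values.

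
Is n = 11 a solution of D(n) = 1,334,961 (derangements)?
No

Solution: D(11) = (11-1)·[D(10) + D(9)] = 10·[1,334,961 + 133,496] = 14,684,570, which does not equal 1,334,961.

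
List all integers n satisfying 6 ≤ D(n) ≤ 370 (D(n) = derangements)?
Using D(n) = (n−1)[D(n−1) + D(n−2)] with D(1)=0, D(2)=1: D(3)=2; D(4)=9; D(5)=44; D(6)=265; D(7)=1,854. So valid n = 4, 5, 6.
Final answer: 4, 5, 6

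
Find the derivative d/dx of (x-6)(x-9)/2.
(2x - 15)/2

Reasoning: d/dx[(x-6)(x-9)] = (x-9) + (x-6) = 2x - 15. Dividing by 2 gives (2x - 15)/2.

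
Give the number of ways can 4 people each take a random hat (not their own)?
9

Using D(n) = (n-1)[D(n-1) + D(n-2)]:
D(4) = (4-1) × [D(3) + D(2)]
      = 3 × [2 + 1]
      = 3 × 3
      = 9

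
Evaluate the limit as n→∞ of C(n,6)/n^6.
1/720
C(n,6) ≈ n^6/6! for large n. Limit = 1/6! = 1/720.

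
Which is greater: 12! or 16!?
16!

Reasoning: 12!=479,001,600, 16!=20,922,789,888,000. 16! > 12!.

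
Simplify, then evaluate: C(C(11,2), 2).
1,485

Explanation: C(11,2) = 55, then C(55, 2) = 1,485.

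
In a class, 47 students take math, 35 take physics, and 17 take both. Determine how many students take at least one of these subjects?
65

Working:
|A∪B| = |A|+|B|-|A∩B| = 47+35-17 = 65.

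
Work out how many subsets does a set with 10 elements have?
1,024
Each element can be included or excluded: 2^10 = 1,024.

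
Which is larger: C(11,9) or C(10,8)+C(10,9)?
By Pascal's identity: C(11,9) = C(10,8)+C(10,9) = 55. Equal.
Final answer: Equal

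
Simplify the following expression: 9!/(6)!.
504

Working:
This equals 9×8×7 = 504.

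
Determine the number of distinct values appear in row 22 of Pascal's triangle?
12

Explanation: Row 22 has entries C(22,0)..C(22,22); by symmetry C(22,k)=C(22,22-k), giving 12 distinct values.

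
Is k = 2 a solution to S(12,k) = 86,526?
S(12,2) = 2·S(11,2) + S(11,1) = 2·1,023 + 1 = 2,047, which does not equal 86,526.
Final answer: No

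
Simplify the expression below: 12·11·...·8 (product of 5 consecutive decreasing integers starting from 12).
95,040

Explanation: This is P(12,5) = 12!/(7)! = 95,040.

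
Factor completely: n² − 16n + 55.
(n − 5)(n − 11)

Seek roots whose sum is 16 and product is 55: (5, 11). So n² − 16n + 55 = (n − 5)(n − 11).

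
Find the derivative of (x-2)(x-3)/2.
(2x - 5)/2

Explanation: d/dx[(x-2)(x-3)] = (x-3) + (x-2) = 2x - 5. Dividing by 2 gives (2x - 5)/2.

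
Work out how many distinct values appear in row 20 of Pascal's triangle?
11

Row 20 has entries C(20,0)..C(20,20); by symmetry C(20,k)=C(20,20-k), giving 11 distinct values.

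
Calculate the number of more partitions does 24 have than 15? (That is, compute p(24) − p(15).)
1,399

Working:
Pentagonal recurrence p(n) = p(n−1) + p(n−2) − p(n−5) − p(n−7) + …: p(24) = p(23) + p(22) − p(19) − p(17) + p(12) + p(9) − p(2) = 1,255 + 1,002 − 490 − 297 + 77 + 30 − 2 = 1,575.
p(15) = p(14) + p(13) − p(10) − p(8) + p(3) + p(0) = 135 + 101 − 42 − 22 + 3 + 1 = 176.
Difference = 1,575 − 176 = 1,399.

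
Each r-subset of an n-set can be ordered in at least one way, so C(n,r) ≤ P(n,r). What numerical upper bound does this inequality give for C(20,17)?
405,483,668,029,440,000

Reasoning: P(20,17) = 20·19·18·17·16·15·14·13·12·11·10·9·8·7·6·5·4 = 405,483,668,029,440,000, so C(20,17) ≤ 405,483,668,029,440,000. (The bound is loose by a factor of 17! = 355,687,428,096,000: C(20,17) = 405,483,668,029,440,000/355,687,428,096,000 = 1,140.)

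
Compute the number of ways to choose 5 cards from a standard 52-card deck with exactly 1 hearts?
13 hearts and 39 non-hearts: C(13,1) × C(39,4) = 13 × 82251 = 1,069,263.

Answer: 1,069,263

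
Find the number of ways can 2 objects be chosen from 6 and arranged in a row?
30
P(6,2) = 6!/(6-2)! = 30.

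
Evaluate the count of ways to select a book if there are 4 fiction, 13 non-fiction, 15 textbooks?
32

By the addition principle: 4 + 13 + 15 = 32.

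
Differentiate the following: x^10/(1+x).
(10x^9(1+x) - x^10)/(1+x)²

Explanation: Quotient rule: [10x^{9}(1+x) - x^10]/(1+x)².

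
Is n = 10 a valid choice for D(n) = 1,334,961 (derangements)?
Yes

Reasoning: D(10) = (10-1)·[D(9) + D(8)] = 9·[133,496 + 14,833] = 1,334,961, which equals 1,334,961.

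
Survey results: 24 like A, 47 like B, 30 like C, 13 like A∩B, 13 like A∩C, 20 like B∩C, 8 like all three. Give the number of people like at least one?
63
|A∪B∪C| = 24+47+30-13-13-20+8 = 63.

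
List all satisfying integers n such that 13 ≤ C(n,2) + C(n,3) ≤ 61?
5, 6, 7
C(4,2)+C(4,3)=10; C(5,2)+C(5,3)=20; C(6,2)+C(6,3)=35; C(7,2)+C(7,3)=56; C(8,2)+C(8,3)=84. So valid n = 5, 6, 7.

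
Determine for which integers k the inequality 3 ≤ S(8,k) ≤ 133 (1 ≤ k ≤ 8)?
2, 7

Explanation: S(8,1)=1; S(8,2)=127; S(8,3)=966; S(8,4)=1,701; S(8,5)=1,050; S(8,6)=266; S(8,7)=28; S(8,8)=1. So valid k = 2, 7.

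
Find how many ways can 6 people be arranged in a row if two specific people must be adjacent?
240

Working:
Treat pair as unit: (6-1)! arrangements × 2 internal orders = 240.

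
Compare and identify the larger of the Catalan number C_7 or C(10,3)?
C_7 = C(14,7)/(7+1) = 3,432/8 = 429; C(10,3) = 120.
Final answer: C_7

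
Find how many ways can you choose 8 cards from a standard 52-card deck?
C(52,8) = 752,538,150.

Answer: 752,538,150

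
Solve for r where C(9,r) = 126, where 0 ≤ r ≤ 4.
4

Reasoning: C(9,r) is increasing for 0 ≤ r ≤ 4. Stepping up (C(9,r+1) = C(9,r)·(9−r)/(r+1)): C(9,1) = 9, C(9,2) = 36, C(9,3) = 84, C(9,4) = 126 ✓. So r = 4.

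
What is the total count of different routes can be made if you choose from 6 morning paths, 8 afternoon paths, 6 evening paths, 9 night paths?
2,592

Working:
By the multiplication principle: 6 × 8 × 6 × 9 = 2,592.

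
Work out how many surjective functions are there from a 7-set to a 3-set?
1,806

Onto functions = 3! × S(7,3)
First compute S(7,3) via recurrence:
Using the Stirling recurrence: S(n,k) = k·S(n-1,k) + S(n-1,k-1)
S(7,3) = 3·S(6,3) + S(6,2)
         = 3·90 + 31
         = 270 + 31
         = 301
Then: 6 × 301 = 1,806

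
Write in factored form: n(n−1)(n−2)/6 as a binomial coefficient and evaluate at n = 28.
C(n,3); C(28,3) = 3,276

Working:
n(n−1)(n−2)/6 = n!/(3!(n−3)!) = C(n,3). At n = 28: C(28,3) = 3,276.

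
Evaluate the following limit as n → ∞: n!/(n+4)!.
0

Working:
n!/(n+4)! = 1/[(n+1)(n+2)···(n+4)] → 0 as n → ∞.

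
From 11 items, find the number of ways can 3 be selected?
C(11,3) = 11! / (3! × (11-3)!)
         = 11! / (3! × 8!)
         = 165
Final answer: 165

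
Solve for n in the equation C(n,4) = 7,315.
22

Reasoning: C(n,4) = n(n−1)(n−2)(n−3)/4! is increasing in n, and n(n−1)(n−2)(n−3) = 4!·7,315 = 175,560 ≈ (n−1.5)^4 gives n ≈ 22.0. Check: C(20,4) = 4,845, C(21,4) = 5,985, C(22,4) = 7,315 ✓. So n = 22.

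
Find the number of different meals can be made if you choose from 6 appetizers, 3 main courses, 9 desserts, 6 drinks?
972

Reasoning: By the multiplication principle: 6 × 3 × 9 × 6 = 972.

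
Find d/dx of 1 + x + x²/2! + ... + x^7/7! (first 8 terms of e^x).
1 + x + x²/2! + ... + x^6/6!

Explanation: Differentiating term by term gives the first 7 terms of e^x.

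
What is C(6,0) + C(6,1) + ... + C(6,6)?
Sum of binomial coefficients = 2^6 = 64.

Answer: 64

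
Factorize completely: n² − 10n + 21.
(n − 3)(n − 7)

Solution: Seek roots whose sum is 10 and product is 21: (3, 7). So n² − 10n + 21 = (n − 3)(n − 7).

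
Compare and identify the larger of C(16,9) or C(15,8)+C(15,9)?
Equal

Reasoning: By Pascal's identity: C(16,9) = C(15,8)+C(15,9) = 11,440. Equal.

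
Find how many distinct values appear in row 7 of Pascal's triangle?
4
Row 7 has entries C(7,0)..C(7,7); by symmetry C(7,k)=C(7,7-k), giving 4 distinct values.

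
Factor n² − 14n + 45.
Seek roots whose sum is 14 and product is 45: (5, 9). So n² − 14n + 45 = (n − 5)(n − 9).
Final answer: (n − 5)(n − 9)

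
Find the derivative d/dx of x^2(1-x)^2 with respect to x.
2x^1(1-x)^2 - 2x^2(1-x)^1

Product rule: 2x^{1}(1-x)^{2} + x^2·(-2)(1-x)^{1}.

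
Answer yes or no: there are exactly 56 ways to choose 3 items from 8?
Yes

C(8,3) = 56.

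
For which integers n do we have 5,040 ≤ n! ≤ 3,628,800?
n! is strictly increasing; 7! = 5,040 and 10! = 3,628,800, so valid n = 7, 8, 9, 10.

Answer: 7, 8, 9, 10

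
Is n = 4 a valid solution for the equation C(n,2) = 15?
No

Explanation: C(4,2) = 4·3/2! = 12/2 = 6, which does not equal 15.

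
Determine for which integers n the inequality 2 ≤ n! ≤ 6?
2, 3

Explanation: n! is strictly increasing; 2! = 2 and 3! = 6, so valid n = 2, 3.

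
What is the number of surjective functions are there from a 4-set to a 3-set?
36

Onto functions = 3! × S(4,3)
First compute S(4,3) via recurrence:
Using the Stirling recurrence: S(n,k) = k·S(n-1,k) + S(n-1,k-1)
S(4,3) = 3·S(3,3) + S(3,2)
         = 3·1 + 3
         = 3 + 3
         = 6
Then: 6 × 6 = 36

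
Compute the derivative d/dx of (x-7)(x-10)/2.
d/dx[(x-7)(x-10)] = (x-10) + (x-7) = 2x - 17. Dividing by 2 gives (2x - 17)/2.

Answer: (2x - 17)/2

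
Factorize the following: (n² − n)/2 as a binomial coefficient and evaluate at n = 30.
C(n,2); C(30,2) = 435

(n² − n)/2 = n(n−1)/2 = C(n,2). At n = 30: C(30,2) = 435.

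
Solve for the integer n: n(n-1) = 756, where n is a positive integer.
28

Solution: n² − n − 756 = 0, so n = (1 ± √(1 + 4·756))/2 = (1 ± √3,025)/2 = (1 ± 55)/2, i.e. n = 28 or n = -27. Taking the positive root, n = 28 (check: 28×27 = 756).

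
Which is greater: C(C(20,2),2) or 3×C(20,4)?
C(C(20,2),2)

Reasoning: C(C(20,2),2)=17,955, 3×C(20,4)=14,535.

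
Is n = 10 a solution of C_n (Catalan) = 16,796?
Yes

Explanation: C_10 = C(20,10)/(10+1) = 184,756/11 = 16,796, which equals 16,796.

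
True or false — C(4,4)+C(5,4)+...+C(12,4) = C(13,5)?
True

Hockey stick identity gives Σ = C(13,5) = 1,287; RHS C(13,5) = 1,287.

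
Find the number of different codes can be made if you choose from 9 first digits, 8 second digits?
72

Working:
By the multiplication principle: 9 × 8 = 72.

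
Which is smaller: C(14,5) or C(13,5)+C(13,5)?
C(14,5)

Solution: C(14,5)=2,002; C(13,5)+C(13,5)=1,287+1,287=2,574.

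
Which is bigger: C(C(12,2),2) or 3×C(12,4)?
C(C(12,2),2)

Reasoning: C(C(12,2),2)=2,145, 3×C(12,4)=1,485.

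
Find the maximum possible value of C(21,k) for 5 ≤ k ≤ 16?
352,716

Working:
C(21,k) is maximised at the centre of the row: C(21,10) = 352,716.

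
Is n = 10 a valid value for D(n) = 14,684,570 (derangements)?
No

Reasoning: D(10) = (10-1)·[D(9) + D(8)] = 9·[133,496 + 14,833] = 1,334,961, which does not equal 14,684,570.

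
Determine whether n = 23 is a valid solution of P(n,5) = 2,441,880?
No

Reasoning: P(23,5) = 23·22·21·20·19 = 4,037,880, which does not equal 2,441,880.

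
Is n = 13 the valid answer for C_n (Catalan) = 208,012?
No

Explanation: C_13 = C(26,13)/(13+1) = 10,400,600/14 = 742,900, which does not equal 208,012.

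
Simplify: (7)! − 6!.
4,320
(7)! − 6! = (7)·6! − 6! = (7−1)·6! = 6·6! = 4,320.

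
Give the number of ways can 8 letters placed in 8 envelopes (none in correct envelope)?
14,833
Using D(n) = (n-1)[D(n-1) + D(n-2)]:
D(8) = (8-1) × [D(7) + D(6)]
      = 7 × [1854 + 265]
      = 7 × 2119
      = 14,833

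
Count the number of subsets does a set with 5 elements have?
32

Working:
Each element can be included or excluded: 2^5 = 32.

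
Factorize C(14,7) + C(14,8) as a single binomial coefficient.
By Pascal's identity: C(14,7) + C(14,8) = C(15,8) = 6,435.

Answer: C(15,8)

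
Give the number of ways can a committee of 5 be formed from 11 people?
462
C(11,5) = 11! / (5! × (11-5)!)
         = 11! / (5! × 6!)
         = 462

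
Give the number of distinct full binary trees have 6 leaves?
42

Using the Catalan number formula: C_n = C(2n, n) / (n+1)
C_5 = C(10, 5) / (5+1)
     = 252 / 6
     = 42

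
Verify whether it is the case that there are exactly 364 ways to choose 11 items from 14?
True

Explanation: C(14,11) = 364.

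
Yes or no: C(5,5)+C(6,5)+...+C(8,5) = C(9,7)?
Hockey stick identity gives Σ = C(9,6) = 84; RHS C(9,7) = 36.

Answer: No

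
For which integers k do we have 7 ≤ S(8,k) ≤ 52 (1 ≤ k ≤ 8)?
7
S(8,1)=1; S(8,2)=127; S(8,3)=966; S(8,4)=1,701; S(8,5)=1,050; S(8,6)=266; S(8,7)=28; S(8,8)=1. So valid k = 7.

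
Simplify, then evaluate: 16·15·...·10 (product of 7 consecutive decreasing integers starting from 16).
57,657,600
This is P(16,7) = 16!/(9)! = 57,657,600.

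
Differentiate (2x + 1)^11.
22(2x + 1)^10

Explanation: Chain rule: 11(2x+1)^{10} × 2 = 22(2x+1)^{10}.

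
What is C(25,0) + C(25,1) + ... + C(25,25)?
Sum of binomial coefficients = 2^25 = 33,554,432.

Answer: 33,554,432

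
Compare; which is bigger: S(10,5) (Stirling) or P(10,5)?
S(10,5)
S(10,5) = 5·S(9,5) + S(9,4) = 5·6,951 + 7,770 = 42,525; P(10,5) = 30,240.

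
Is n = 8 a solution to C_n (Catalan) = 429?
C_8 = C(16,8)/(8+1) = 12,870/9 = 1,430, which does not equal 429.
Final answer: No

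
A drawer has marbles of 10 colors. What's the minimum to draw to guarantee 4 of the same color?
31
Worst case: 3 of each = 30. One more: 31.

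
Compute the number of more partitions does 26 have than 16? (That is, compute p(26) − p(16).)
2,205

Pentagonal recurrence p(n) = p(n−1) + p(n−2) − p(n−5) − p(n−7) + …: p(26) = p(25) + p(24) − p(21) − p(19) + p(14) + p(11) − p(4) − p(0) = 1,958 + 1,575 − 792 − 490 + 135 + 56 − 5 − 1 = 2,436.
p(16) = p(15) + p(14) − p(11) − p(9) + p(4) + p(1) = 176 + 135 − 56 − 30 + 5 + 1 = 231.
Difference = 2,436 − 231 = 2,205.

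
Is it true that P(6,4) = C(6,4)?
False

Reasoning: P(6,4) = 360 but C(6,4) = 15; they differ by a factor of 4! = 24, so the statement does not hold.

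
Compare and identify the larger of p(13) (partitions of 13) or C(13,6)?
C(13,6)

Reasoning: Pentagonal recurrence p(n) = p(n−1) + p(n−2) − p(n−5) − p(n−7) + …: p(13) = p(12) + p(11) − p(8) − p(6) + p(1) = 77 + 56 − 22 − 11 + 1 = 101; C(13,6) = 1,716.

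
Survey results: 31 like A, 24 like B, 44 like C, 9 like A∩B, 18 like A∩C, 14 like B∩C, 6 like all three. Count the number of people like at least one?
64

|A∪B∪C| = 31+24+44-9-18-14+6 = 64.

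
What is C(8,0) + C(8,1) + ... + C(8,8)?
256

Solution: Sum of binomial coefficients = 2^8 = 256.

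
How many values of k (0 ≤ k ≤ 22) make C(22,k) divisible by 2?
15
Checking C(22,k) mod 2 for k = 0..22: divisible at k = 1, 3, 5, 7, 8, 9, 10, 11, 12, 13, 14, 15, 17, 19, 21. That's 15 values.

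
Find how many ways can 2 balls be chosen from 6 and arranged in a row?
30

P(6,2) = 6!/(6-2)! = 30.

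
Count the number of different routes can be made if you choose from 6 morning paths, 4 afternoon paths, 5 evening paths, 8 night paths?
960

Solution: By the multiplication principle: 6 × 4 × 5 × 8 = 960.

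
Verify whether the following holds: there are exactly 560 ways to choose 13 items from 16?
True
C(16,13) = 560.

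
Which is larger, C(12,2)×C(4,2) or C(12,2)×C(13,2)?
C(12,2)×C(4,2)=396, C(12,2)×C(13,2)=5,148.

Answer: C(12,2)×C(13,2)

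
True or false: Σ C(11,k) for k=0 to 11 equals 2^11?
True
Binomial theorem: Σ C(11,k) = (1+1)^11 = 2^11 = 2,048; RHS 2^11 = 2,048.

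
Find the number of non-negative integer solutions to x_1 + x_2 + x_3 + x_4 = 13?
560

Explanation: C(13+4-1, 4-1) = 560.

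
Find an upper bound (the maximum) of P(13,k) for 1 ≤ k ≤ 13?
6,227,020,800

P(13,k) increases in k, so maximum at k = 13: 13! = 6,227,020,800.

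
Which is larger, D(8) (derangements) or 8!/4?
D(8)

Solution: D(8) = (8-1)·[D(7) + D(6)] = 7·[1,854 + 265] = 14,833; 8!/4 = 40,320/4 = 10,080.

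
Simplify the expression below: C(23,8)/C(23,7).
C(n,k+1)/C(n,k) = (n−k)/(k+1). Here (23−7)/(7+1) = 16/8 = 2.

Answer: 2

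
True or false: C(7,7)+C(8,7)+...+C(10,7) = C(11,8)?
True

Solution: Hockey stick identity gives Σ = C(11,8) = 165; RHS C(11,8) = 165.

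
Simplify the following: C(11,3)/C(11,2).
3

Working:
C(n,k+1)/C(n,k) = (n−k)/(k+1). Here (11−2)/(2+1) = 9/3 = 3.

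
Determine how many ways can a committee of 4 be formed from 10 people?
C(10,4) = 10! / (4! × (10-4)!)
         = 10! / (4! × 6!)
         = 210

Answer: 210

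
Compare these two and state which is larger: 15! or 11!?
15!

Working:
15!=1,307,674,368,000, 11!=39,916,800. 15! > 11!.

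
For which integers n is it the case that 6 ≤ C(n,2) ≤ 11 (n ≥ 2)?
C(3,2)=3; C(4,2)=6; C(5,2)=10; C(6,2)=15. So valid n = 4, 5.

Answer: 4, 5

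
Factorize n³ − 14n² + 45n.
n(n − 5)(n − 9)

Working:
n³ − 14n² + 45n = n(n² − 14n + 45) = n(n − 5)(n − 9).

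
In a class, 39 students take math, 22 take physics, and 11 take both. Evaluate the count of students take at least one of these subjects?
50

|A∪B| = |A|+|B|-|A∩B| = 39+22-11 = 50.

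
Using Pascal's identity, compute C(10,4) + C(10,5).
462

C(10,4) + C(10,5) = C(11,5) = 462.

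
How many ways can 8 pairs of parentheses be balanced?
Using the Catalan number formula: C_n = C(2n, n) / (n+1)
C_8 = C(16, 8) / (8+1)
     = 12870 / 9
     = 1,430
Final answer: 1,430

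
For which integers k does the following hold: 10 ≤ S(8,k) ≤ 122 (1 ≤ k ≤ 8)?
7

Explanation: S(8,1)=1; S(8,2)=127; S(8,3)=966; S(8,4)=1,701; S(8,5)=1,050; S(8,6)=266; S(8,7)=28; S(8,8)=1. So valid k = 7.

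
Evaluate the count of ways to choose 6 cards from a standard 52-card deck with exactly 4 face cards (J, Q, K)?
12 face cards and 40 non-face cards: C(12,4) × C(40,2) = 495 × 780 = 386,100.

Answer: 386,100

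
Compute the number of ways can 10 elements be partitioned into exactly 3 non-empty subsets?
9,330

Solution: This equals S(10,3), the Stirling number of the 2nd kind.
Using the Stirling recurrence: S(n,k) = k·S(n-1,k) + S(n-1,k-1)
S(10,3) = 3·S(9,3) + S(9,2)
         = 3·3025 + 255
         = 9075 + 255
         = 9,330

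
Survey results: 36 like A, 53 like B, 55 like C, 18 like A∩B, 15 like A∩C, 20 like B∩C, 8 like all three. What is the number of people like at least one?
99

|A∪B∪C| = 36+53+55-18-15-20+8 = 99.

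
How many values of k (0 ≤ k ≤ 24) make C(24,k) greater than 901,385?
7

Row 24 is unimodal and symmetric about k=24/2. C(24,8)=735,471 ≤ 901,385; C(24,9)=1,307,504 > 901,385; by symmetry C(24,k) > 901,385 for k = 9..15. That's 15 - 9 + 1 = 7 values.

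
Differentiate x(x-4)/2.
(2x - 4)/2

Explanation: d/dx[(x-0)(x-4)] = (x-4) + (x-0) = 2x - 4. Dividing by 2 gives (2x - 4)/2.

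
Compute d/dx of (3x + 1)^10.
30(3x + 1)^9

Explanation: Chain rule: 10(3x+1)^{9} × 3 = 30(3x+1)^{9}.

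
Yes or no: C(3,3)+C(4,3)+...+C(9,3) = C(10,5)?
No
Hockey stick identity gives Σ = C(10,4) = 210; RHS C(10,5) = 252.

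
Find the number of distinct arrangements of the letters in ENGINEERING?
277,200

Explanation: Word has 11 letters (E=3, N=3, G=2, I=2, R=1). Arrangements: 11!/Π(k!) = 277,200.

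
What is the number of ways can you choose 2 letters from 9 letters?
36

Working:
C(9,2) = 9! / (2! × (9-2)!)
         = 9! / (2! × 7!)
         = 36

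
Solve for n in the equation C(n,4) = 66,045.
C(n,4) = n(n−1)(n−2)(n−3)/4! is increasing in n, and n(n−1)(n−2)(n−3) = 4!·66,045 = 1,585,080 ≈ (n−1.5)^4 gives n ≈ 37.0. Check: C(35,4) = 52,360, C(36,4) = 58,905, C(37,4) = 66,045 ✓. So n = 37.
Final answer: 37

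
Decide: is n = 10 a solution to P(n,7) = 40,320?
No

Working:
P(10,7) = 10·9·8·7·6·5·4 = 604,800, which does not equal 40,320.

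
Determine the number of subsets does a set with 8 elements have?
256

Solution: Each element can be included or excluded: 2^8 = 256.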